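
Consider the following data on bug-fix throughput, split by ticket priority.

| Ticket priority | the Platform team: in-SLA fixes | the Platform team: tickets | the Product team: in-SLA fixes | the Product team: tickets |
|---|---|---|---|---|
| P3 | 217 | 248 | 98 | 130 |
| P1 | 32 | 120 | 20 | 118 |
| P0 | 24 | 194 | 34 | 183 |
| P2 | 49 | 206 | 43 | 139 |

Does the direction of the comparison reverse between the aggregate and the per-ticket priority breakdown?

P3: the Platform team 217/248 = 87.5%, the Product team 98/130 = 75.4% → the Platform team
P1: the Platform team 32/120 = 26.7%, the Product team 20/118 = 16.9% → the Platform team
P0: the Platform team 24/194 = 12.4%, the Product team 34/183 = 18.6% → the Product team
P2: the Platform team 49/206 = 23.8%, the Product team 43/139 = 30.9% → the Product team
Overall: the Platform team 322/768 = 41.9%, the Product team 195/570 = 34.2% → the Platform team
Neither sweeps: the Platform team wins 2 of 4 groups, the Product team wins 2. The Platform team wins overall but not every group — no Simpson reversal.

No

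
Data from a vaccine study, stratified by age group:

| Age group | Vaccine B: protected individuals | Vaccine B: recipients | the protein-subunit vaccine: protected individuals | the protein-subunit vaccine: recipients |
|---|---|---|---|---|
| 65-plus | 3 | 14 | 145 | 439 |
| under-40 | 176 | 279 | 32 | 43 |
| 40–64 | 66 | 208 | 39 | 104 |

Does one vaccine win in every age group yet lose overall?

65-plus: Vaccine B 3/14 = 21.4%, the protein-subunit vaccine 145/439 = 33.0% → the protein-subunit vaccine
Under-40: Vaccine B 176/279 = 63.1%, the protein-subunit vaccine 32/43 = 74.4% → the protein-subunit vaccine
40–64: Vaccine B 66/208 = 31.7%, the protein-subunit vaccine 39/104 = 37.5% → the protein-subunit vaccine
Overall: Vaccine B 245/501 = 48.9%, the protein-subunit vaccine 216/586 = 36.9% → Vaccine B
The protein-subunit vaccine wins each age group but Vaccine B wins overall — the comparison reverses. The protein-subunit vaccine's recipients skew toward 65-plus, which has a lower base rate.

Yes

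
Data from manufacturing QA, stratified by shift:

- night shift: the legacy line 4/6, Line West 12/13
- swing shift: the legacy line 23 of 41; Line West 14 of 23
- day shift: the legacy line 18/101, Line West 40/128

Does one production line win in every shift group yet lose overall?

Night shift: the legacy line 4/6 = 66.7%, Line West 12/13 = 92.3% → Line West
Swing shift: the legacy line 23/41 = 56.1%, Line West 14/23 = 60.9% → Line West
Day shift: the legacy line 18/101 = 17.8%, Line West 40/128 = 31.2% → Line West
Overall: the legacy line 45/148 = 30.4%, Line West 66/164 = 40.2% → Line West
Line West wins overall and in every shift group — no reversal.

No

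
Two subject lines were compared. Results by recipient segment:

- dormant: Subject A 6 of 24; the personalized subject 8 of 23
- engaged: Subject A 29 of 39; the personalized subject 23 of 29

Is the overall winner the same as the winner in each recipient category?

Yes

Dormant: Subject A 6/24 = 25.0%, the personalized subject 8/23 = 34.8% → the personalized subject
Engaged: Subject A 29/39 = 74.4%, the personalized subject 23/29 = 79.3% → the personalized subject
Overall: Subject A 35/63 = 55.6%, the personalized subject 31/52 = 59.6% → the personalized subject
The personalized subject wins overall and in every recipient group — no reversal.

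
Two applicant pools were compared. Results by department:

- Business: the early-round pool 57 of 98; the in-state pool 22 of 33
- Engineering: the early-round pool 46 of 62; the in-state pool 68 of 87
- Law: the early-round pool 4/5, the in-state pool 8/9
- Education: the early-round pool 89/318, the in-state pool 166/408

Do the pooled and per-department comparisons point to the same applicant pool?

Yes

Business: the early-round pool 57/98 = 58.2%, the in-state pool 22/33 = 66.7% → the in-state pool
Engineering: the early-round pool 46/62 = 74.2%, the in-state pool 68/87 = 78.2% → the in-state pool
Law: the early-round pool 4/5 = 80.0%, the in-state pool 8/9 = 88.9% → the in-state pool
Education: the early-round pool 89/318 = 28.0%, the in-state pool 166/408 = 40.7% → the in-state pool
Overall: the early-round pool 196/483 = 40.6%, the in-state pool 264/537 = 49.2% → the in-state pool
The in-state pool wins overall and in every department group — no reversal.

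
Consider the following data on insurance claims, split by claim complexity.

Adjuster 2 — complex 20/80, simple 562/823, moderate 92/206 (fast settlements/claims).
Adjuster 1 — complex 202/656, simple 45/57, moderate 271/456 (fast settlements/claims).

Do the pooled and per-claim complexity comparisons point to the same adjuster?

No

Complex: Adjuster 2 20/80 = 25.0%, Adjuster 1 202/656 = 30.8% → Adjuster 1
Simple: Adjuster 2 562/823 = 68.3%, Adjuster 1 45/57 = 78.9% → Adjuster 1
Moderate: Adjuster 2 92/206 = 44.7%, Adjuster 1 271/456 = 59.4% → Adjuster 1
Overall: Adjuster 2 674/1109 = 60.8%, Adjuster 1 518/1169 = 44.3% → Adjuster 2
Adjuster 1 wins each claim group but Adjuster 2 wins overall — the comparison reverses. Adjuster 1's claims skew toward complex, which has a lower base rate.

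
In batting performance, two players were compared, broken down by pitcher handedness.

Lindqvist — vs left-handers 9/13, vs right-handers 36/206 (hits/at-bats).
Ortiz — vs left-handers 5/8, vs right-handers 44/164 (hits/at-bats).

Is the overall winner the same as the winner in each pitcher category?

No

Vs left-handers: Lindqvist 9/13 = 69.2%, Ortiz 5/8 = 62.5% → Lindqvist
Vs right-handers: Lindqvist 36/206 = 17.5%, Ortiz 44/164 = 26.8% → Ortiz
Overall: Lindqvist 45/219 = 20.5%, Ortiz 49/172 = 28.5% → Ortiz
Neither sweeps: Lindqvist wins 1 of 2 groups, Ortiz wins 1. Ortiz wins overall but not every group — no Simpson reversal.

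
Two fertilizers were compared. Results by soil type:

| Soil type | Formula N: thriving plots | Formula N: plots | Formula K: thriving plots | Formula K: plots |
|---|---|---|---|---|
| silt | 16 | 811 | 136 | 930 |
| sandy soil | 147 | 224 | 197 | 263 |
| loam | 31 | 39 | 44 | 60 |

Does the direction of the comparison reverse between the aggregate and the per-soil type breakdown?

No

Silt: Formula N 16/811 = 2.0%, Formula K 136/930 = 14.6% → Formula K
Sandy soil: Formula N 147/224 = 65.6%, Formula K 197/263 = 74.9% → Formula K
Loam: Formula N 31/39 = 79.5%, Formula K 44/60 = 73.3% → Formula N
Overall: Formula N 194/1074 = 18.1%, Formula K 377/1253 = 30.1% → Formula K
Neither sweeps: Formula N wins 1 of 3 groups, Formula K wins 2. Formula K wins overall but not every group — no Simpson reversal.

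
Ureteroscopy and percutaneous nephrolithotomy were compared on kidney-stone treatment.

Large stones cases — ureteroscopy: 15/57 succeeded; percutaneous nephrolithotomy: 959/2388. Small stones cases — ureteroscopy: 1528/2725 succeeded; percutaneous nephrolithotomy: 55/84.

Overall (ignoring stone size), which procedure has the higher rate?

Large stones: ureteroscopy 15/57 = 26.3%, percutaneous nephrolithotomy 959/2388 = 40.2% → percutaneous nephrolithotomy
Small stones: ureteroscopy 1528/2725 = 56.1%, percutaneous nephrolithotomy 55/84 = 65.5% → percutaneous nephrolithotomy
Overall: ureteroscopy 1543/2782 = 55.5%, percutaneous nephrolithotomy 1014/2472 = 41.0% → ureteroscopy
(Percutaneous nephrolithotomy wins every stone group but ureteroscopy wins overall — percutaneous nephrolithotomy's cases skew toward the low-rate large stones group.)

ureteroscopy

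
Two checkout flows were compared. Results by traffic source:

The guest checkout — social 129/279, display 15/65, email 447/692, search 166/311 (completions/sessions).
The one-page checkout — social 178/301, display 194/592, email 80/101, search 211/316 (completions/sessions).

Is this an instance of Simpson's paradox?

Yes

Social: the guest checkout 129/279 = 46.2%, the one-page checkout 178/301 = 59.1% → the one-page checkout
Display: the guest checkout 15/65 = 23.1%, the one-page checkout 194/592 = 32.8% → the one-page checkout
Email: the guest checkout 447/692 = 64.6%, the one-page checkout 80/101 = 79.2% → the one-page checkout
Search: the guest checkout 166/311 = 53.4%, the one-page checkout 211/316 = 66.8% → the one-page checkout
Overall: the guest checkout 757/1347 = 56.2%, the one-page checkout 663/1310 = 50.6% → the guest checkout
The one-page checkout wins each traffic group but the guest checkout wins overall — the comparison reverses. The one-page checkout's sessions skew toward display, which has a lower base rate.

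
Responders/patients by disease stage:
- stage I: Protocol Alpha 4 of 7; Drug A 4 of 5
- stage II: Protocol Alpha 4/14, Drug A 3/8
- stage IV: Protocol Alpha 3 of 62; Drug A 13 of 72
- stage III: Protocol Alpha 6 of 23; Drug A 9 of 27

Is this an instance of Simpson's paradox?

No

Stage I: Protocol Alpha 4/7 = 57.1%, Drug A 4/5 = 80.0% → Drug A
Stage II: Protocol Alpha 4/14 = 28.6%, Drug A 3/8 = 37.5% → Drug A
Stage IV: Protocol Alpha 3/62 = 4.8%, Drug A 13/72 = 18.1% → Drug A
Stage III: Protocol Alpha 6/23 = 26.1%, Drug A 9/27 = 33.3% → Drug A
Overall: Protocol Alpha 17/106 = 16.0%, Drug A 29/112 = 25.9% → Drug A
Drug A wins overall and in every disease group — no reversal.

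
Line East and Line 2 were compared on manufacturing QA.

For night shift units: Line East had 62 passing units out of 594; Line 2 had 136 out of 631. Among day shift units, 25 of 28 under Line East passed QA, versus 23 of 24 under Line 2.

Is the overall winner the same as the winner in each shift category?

Yes

Night shift: Line East 62/594 = 10.4%, Line 2 136/631 = 21.6% → Line 2
Day shift: Line East 25/28 = 89.3%, Line 2 23/24 = 95.8% → Line 2
Overall: Line East 87/622 = 14.0%, Line 2 159/655 = 24.3% → Line 2
Line 2 wins overall and in every shift group — no reversal.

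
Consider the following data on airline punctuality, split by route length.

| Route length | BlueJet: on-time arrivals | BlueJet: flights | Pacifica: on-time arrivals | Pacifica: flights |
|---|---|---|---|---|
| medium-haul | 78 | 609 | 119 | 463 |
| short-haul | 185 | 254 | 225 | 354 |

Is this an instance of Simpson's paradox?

No

Medium-haul: BlueJet 78/609 = 12.8%, Pacifica 119/463 = 25.7% → Pacifica
Short-haul: BlueJet 185/254 = 72.8%, Pacifica 225/354 = 63.6% → BlueJet
Overall: BlueJet 263/863 = 30.5%, Pacifica 344/817 = 42.1% → Pacifica
Neither sweeps: BlueJet wins 1 of 2 groups, Pacifica wins 1. Pacifica wins overall but not every group — no Simpson reversal.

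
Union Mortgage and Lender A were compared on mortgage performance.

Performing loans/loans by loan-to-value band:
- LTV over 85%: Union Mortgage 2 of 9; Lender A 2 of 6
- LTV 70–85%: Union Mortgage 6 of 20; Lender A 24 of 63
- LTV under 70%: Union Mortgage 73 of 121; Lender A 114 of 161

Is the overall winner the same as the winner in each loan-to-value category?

Yes

LTV over 85%: Union Mortgage 2/9 = 22.2%, Lender A 2/6 = 33.3% → Lender A
LTV 70–85%: Union Mortgage 6/20 = 30.0%, Lender A 24/63 = 38.1% → Lender A
LTV under 70%: Union Mortgage 73/121 = 60.3%, Lender A 114/161 = 70.8% → Lender A
Overall: Union Mortgage 81/150 = 54.0%, Lender A 140/230 = 60.9% → Lender A
Lender A wins overall and in every loan-to-value group — no reversal.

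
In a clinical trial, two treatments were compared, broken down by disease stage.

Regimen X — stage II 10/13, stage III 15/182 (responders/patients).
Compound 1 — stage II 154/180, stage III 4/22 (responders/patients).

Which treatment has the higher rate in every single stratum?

Compound 1

Stage II: Regimen X 10/13 = 76.9%, Compound 1 154/180 = 85.6% → Compound 1
Stage III: Regimen X 15/182 = 8.2%, Compound 1 4/22 = 18.2% → Compound 1
Compound 1 has the higher rate in both groups.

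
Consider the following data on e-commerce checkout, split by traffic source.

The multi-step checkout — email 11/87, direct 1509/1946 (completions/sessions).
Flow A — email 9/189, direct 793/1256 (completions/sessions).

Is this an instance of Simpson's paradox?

No

Email: the multi-step checkout 11/87 = 12.6%, Flow A 9/189 = 4.8% → the multi-step checkout
Direct: the multi-step checkout 1509/1946 = 77.5%, Flow A 793/1256 = 63.1% → the multi-step checkout
Overall: the multi-step checkout 1520/2033 = 74.8%, Flow A 802/1445 = 55.5% → the multi-step checkout
The multi-step checkout wins overall and in every traffic group — no reversal.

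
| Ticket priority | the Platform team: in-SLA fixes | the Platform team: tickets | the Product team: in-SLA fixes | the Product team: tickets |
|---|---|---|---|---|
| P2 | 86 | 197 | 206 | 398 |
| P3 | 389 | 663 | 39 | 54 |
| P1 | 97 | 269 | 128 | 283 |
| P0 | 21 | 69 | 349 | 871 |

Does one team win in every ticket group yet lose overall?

P2: the Platform team 86/197 = 43.7%, the Product team 206/398 = 51.8% → the Product team
P3: the Platform team 389/663 = 58.7%, the Product team 39/54 = 72.2% → the Product team
P1: the Platform team 97/269 = 36.1%, the Product team 128/283 = 45.2% → the Product team
P0: the Platform team 21/69 = 30.4%, the Product team 349/871 = 40.1% → the Product team
Overall: the Platform team 593/1198 = 49.5%, the Product team 722/1606 = 45.0% → the Platform team
The Product team wins each ticket group but the Platform team wins overall — the comparison reverses. The Product team's tickets skew toward P0, which has a lower base rate.

Yes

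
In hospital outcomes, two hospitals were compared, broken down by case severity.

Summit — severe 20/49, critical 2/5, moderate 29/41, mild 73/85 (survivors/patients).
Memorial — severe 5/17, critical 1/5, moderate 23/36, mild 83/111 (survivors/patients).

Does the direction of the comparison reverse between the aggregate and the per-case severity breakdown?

Severe: Summit 20/49 = 40.8%, Memorial 5/17 = 29.4% → Summit
Critical: Summit 2/5 = 40.0%, Memorial 1/5 = 20.0% → Summit
Moderate: Summit 29/41 = 70.7%, Memorial 23/36 = 63.9% → Summit
Mild: Summit 73/85 = 85.9%, Memorial 83/111 = 74.8% → Summit
Overall: Summit 124/180 = 68.9%, Memorial 112/169 = 66.3% → Summit
Summit wins overall and in every case group — no reversal.

No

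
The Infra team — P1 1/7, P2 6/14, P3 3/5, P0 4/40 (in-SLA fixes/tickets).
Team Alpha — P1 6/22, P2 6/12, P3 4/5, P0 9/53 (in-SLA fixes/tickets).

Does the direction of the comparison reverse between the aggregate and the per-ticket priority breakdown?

No

P1: the Infra team 1/7 = 14.3%, Team Alpha 6/22 = 27.3% → Team Alpha
P2: the Infra team 6/14 = 42.9%, Team Alpha 6/12 = 50.0% → Team Alpha
P3: the Infra team 3/5 = 60.0%, Team Alpha 4/5 = 80.0% → Team Alpha
P0: the Infra team 4/40 = 10.0%, Team Alpha 9/53 = 17.0% → Team Alpha
Overall: the Infra team 14/66 = 21.2%, Team Alpha 25/92 = 27.2% → Team Alpha
Team Alpha wins overall and in every ticket group — no reversal.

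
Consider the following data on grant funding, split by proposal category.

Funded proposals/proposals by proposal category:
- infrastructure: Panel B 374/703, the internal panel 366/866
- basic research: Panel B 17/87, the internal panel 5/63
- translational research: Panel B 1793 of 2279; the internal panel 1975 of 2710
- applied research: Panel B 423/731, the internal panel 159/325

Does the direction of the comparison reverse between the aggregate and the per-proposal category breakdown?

No

Infrastructure: Panel B 374/703 = 53.2%, the internal panel 366/866 = 42.3% → Panel B
Basic research: Panel B 17/87 = 19.5%, the internal panel 5/63 = 7.9% → Panel B
Translational research: Panel B 1793/2279 = 78.7%, the internal panel 1975/2710 = 72.9% → Panel B
Applied research: Panel B 423/731 = 57.9%, the internal panel 159/325 = 48.9% → Panel B
Overall: Panel B 2607/3800 = 68.6%, the internal panel 2505/3964 = 63.2% → Panel B
Panel B wins overall and in every proposal group — no reversal.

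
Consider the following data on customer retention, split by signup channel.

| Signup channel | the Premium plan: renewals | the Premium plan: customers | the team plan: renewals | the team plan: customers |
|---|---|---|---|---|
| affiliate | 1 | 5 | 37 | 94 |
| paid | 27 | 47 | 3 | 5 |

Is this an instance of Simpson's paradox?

Yes

Affiliate: the Premium plan 1/5 = 20.0%, the team plan 37/94 = 39.4% → the team plan
Paid: the Premium plan 27/47 = 57.4%, the team plan 3/5 = 60.0% → the team plan
Overall: the Premium plan 28/52 = 53.8%, the team plan 40/99 = 40.4% → the Premium plan
The team plan wins each signup group but the Premium plan wins overall — the comparison reverses. The team plan's customers skew toward affiliate, which has a lower base rate.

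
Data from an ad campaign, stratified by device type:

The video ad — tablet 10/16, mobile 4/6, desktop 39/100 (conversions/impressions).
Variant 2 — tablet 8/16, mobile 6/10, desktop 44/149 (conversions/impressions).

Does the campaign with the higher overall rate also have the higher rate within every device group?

Tablet: the video ad 10/16 = 62.5%, Variant 2 8/16 = 50.0% → the video ad
Mobile: the video ad 4/6 = 66.7%, Variant 2 6/10 = 60.0% → the video ad
Desktop: the video ad 39/100 = 39.0%, Variant 2 44/149 = 29.5% → the video ad
Overall: the video ad 53/122 = 43.4%, Variant 2 58/175 = 33.1% → the video ad
The video ad wins overall and in every device group — no reversal.

Yes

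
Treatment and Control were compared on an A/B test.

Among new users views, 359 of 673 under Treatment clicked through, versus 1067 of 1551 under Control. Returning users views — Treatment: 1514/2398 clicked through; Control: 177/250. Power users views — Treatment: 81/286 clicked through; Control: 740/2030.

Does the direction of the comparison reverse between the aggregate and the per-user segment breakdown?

New users: Treatment 359/673 = 53.3%, Control 1067/1551 = 68.8% → Control
Returning users: Treatment 1514/2398 = 63.1%, Control 177/250 = 70.8% → Control
Power users: Treatment 81/286 = 28.3%, Control 740/2030 = 36.5% → Control
Overall: Treatment 1954/3357 = 58.2%, Control 1984/3831 = 51.8% → Treatment
Control wins each user group but Treatment wins overall — the comparison reverses. Control's views skew toward power users, which has a lower base rate.

Yes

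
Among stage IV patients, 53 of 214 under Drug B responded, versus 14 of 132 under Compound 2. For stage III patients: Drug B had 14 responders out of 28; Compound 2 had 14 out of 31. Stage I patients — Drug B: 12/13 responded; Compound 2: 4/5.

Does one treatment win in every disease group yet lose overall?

No

Stage IV: Drug B 53/214 = 24.8%, Compound 2 14/132 = 10.6% → Drug B
Stage III: Drug B 14/28 = 50.0%, Compound 2 14/31 = 45.2% → Drug B
Stage I: Drug B 12/13 = 92.3%, Compound 2 4/5 = 80.0% → Drug B
Overall: Drug B 79/255 = 31.0%, Compound 2 32/168 = 19.0% → Drug B
Drug B wins overall and in every disease group — no reversal.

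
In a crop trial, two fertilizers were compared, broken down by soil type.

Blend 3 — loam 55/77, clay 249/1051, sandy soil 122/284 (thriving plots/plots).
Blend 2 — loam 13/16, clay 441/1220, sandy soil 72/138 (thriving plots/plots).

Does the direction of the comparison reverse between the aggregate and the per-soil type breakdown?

No

Loam: Blend 3 55/77 = 71.4%, Blend 2 13/16 = 81.2% → Blend 2
Clay: Blend 3 249/1051 = 23.7%, Blend 2 441/1220 = 36.1% → Blend 2
Sandy soil: Blend 3 122/284 = 43.0%, Blend 2 72/138 = 52.2% → Blend 2
Overall: Blend 3 426/1412 = 30.2%, Blend 2 526/1374 = 38.3% → Blend 2
Blend 2 wins overall and in every soil group — no reversal.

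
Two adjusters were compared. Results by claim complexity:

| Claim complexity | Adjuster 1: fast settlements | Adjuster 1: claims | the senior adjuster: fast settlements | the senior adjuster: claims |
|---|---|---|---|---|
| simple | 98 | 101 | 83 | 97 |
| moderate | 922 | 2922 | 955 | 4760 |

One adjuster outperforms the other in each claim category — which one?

Simple: Adjuster 1 98/101 = 97.0%, the senior adjuster 83/97 = 85.6% → Adjuster 1
Moderate: Adjuster 1 922/2922 = 31.6%, the senior adjuster 955/4760 = 20.1% → Adjuster 1
Adjuster 1 has the higher rate in both groups.

Adjuster 1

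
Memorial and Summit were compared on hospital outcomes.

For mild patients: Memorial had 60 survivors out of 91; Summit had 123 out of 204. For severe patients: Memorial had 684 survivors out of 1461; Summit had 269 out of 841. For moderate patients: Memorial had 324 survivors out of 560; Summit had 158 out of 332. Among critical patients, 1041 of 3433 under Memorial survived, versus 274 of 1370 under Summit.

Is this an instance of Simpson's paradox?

No

Mild: Memorial 60/91 = 65.9%, Summit 123/204 = 60.3% → Memorial
Severe: Memorial 684/1461 = 46.8%, Summit 269/841 = 32.0% → Memorial
Moderate: Memorial 324/560 = 57.9%, Summit 158/332 = 47.6% → Memorial
Critical: Memorial 1041/3433 = 30.3%, Summit 274/1370 = 20.0% → Memorial
Overall: Memorial 2109/5545 = 38.0%, Summit 824/2747 = 30.0% → Memorial
Memorial wins overall and in every case group — no reversal.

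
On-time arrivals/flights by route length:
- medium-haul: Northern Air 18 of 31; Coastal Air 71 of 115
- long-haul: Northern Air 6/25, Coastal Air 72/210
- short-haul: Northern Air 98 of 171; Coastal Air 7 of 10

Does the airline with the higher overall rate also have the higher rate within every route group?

Medium-haul: Northern Air 18/31 = 58.1%, Coastal Air 71/115 = 61.7% → Coastal Air
Long-haul: Northern Air 6/25 = 24.0%, Coastal Air 72/210 = 34.3% → Coastal Air
Short-haul: Northern Air 98/171 = 57.3%, Coastal Air 7/10 = 70.0% → Coastal Air
Overall: Northern Air 122/227 = 53.7%, Coastal Air 150/335 = 44.8% → Northern Air
Coastal Air wins each route group but Northern Air wins overall — the comparison reverses. Coastal Air's flights skew toward long-haul, which has a lower base rate.

No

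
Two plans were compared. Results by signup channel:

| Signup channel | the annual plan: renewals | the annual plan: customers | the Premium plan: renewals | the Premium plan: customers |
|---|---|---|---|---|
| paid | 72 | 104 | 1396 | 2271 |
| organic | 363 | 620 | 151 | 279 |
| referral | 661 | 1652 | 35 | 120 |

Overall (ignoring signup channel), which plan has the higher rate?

the Premium plan

Paid: the annual plan 72/104 = 69.2%, the Premium plan 1396/2271 = 61.5% → the annual plan
Organic: the annual plan 363/620 = 58.5%, the Premium plan 151/279 = 54.1% → the annual plan
Referral: the annual plan 661/1652 = 40.0%, the Premium plan 35/120 = 29.2% → the annual plan
Overall: the annual plan 1096/2376 = 46.1%, the Premium plan 1582/2670 = 59.3% → the Premium plan
(The annual plan wins every signup group but the Premium plan wins overall — the annual plan's customers skew toward the low-rate referral group.)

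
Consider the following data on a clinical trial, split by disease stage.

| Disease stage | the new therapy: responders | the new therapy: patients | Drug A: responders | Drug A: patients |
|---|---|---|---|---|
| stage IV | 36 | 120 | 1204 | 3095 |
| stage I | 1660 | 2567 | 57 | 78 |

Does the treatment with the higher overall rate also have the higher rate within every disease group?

Stage IV: the new therapy 36/120 = 30.0%, Drug A 1204/3095 = 38.9% → Drug A
Stage I: the new therapy 1660/2567 = 64.7%, Drug A 57/78 = 73.1% → Drug A
Overall: the new therapy 1696/2687 = 63.1%, Drug A 1261/3173 = 39.7% → the new therapy
Drug A wins each disease group but the new therapy wins overall — the comparison reverses. Drug A's patients skew toward stage IV, which has a lower base rate.

No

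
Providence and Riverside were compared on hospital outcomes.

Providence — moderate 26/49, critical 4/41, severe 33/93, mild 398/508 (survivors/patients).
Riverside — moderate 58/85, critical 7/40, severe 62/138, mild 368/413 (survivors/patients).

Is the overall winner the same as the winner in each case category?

Moderate: Providence 26/49 = 53.1%, Riverside 58/85 = 68.2% → Riverside
Critical: Providence 4/41 = 9.8%, Riverside 7/40 = 17.5% → Riverside
Severe: Providence 33/93 = 35.5%, Riverside 62/138 = 44.9% → Riverside
Mild: Providence 398/508 = 78.3%, Riverside 368/413 = 89.1% → Riverside
Overall: Providence 461/691 = 66.7%, Riverside 495/676 = 73.2% → Riverside
Riverside wins overall and in every case group — no reversal.

Yes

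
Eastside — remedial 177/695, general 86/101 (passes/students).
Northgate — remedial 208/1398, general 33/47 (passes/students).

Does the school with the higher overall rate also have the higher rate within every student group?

Remedial: Eastside 177/695 = 25.5%, Northgate 208/1398 = 14.9% → Eastside
General: Eastside 86/101 = 85.1%, Northgate 33/47 = 70.2% → Eastside
Overall: Eastside 263/796 = 33.0%, Northgate 241/1445 = 16.7% → Eastside
Eastside wins overall and in every student group — no reversal.

Yes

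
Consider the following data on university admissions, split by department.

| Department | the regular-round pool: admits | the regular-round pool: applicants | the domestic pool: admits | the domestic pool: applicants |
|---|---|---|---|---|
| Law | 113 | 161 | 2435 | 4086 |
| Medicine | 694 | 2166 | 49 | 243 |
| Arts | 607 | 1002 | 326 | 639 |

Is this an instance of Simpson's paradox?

Law: the regular-round pool 113/161 = 70.2%, the domestic pool 2435/4086 = 59.6% → the regular-round pool
Medicine: the regular-round pool 694/2166 = 32.0%, the domestic pool 49/243 = 20.2% → the regular-round pool
Arts: the regular-round pool 607/1002 = 60.6%, the domestic pool 326/639 = 51.0% → the regular-round pool
Overall: the regular-round pool 1414/3329 = 42.5%, the domestic pool 2810/4968 = 56.6% → the domestic pool
The regular-round pool wins each department group but the domestic pool wins overall — the comparison reverses. The regular-round pool's applicants skew toward Medicine, which has a lower base rate.

Yes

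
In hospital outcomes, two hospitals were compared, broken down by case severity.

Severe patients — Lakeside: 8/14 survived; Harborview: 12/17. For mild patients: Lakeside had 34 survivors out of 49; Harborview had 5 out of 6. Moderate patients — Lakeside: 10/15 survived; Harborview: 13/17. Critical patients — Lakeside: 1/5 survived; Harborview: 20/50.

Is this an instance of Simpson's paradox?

Severe: Lakeside 8/14 = 57.1%, Harborview 12/17 = 70.6% → Harborview
Mild: Lakeside 34/49 = 69.4%, Harborview 5/6 = 83.3% → Harborview
Moderate: Lakeside 10/15 = 66.7%, Harborview 13/17 = 76.5% → Harborview
Critical: Lakeside 1/5 = 20.0%, Harborview 20/50 = 40.0% → Harborview
Overall: Lakeside 53/83 = 63.9%, Harborview 50/90 = 55.6% → Lakeside
Harborview wins each case group but Lakeside wins overall — the comparison reverses. Harborview's patients skew toward critical, which has a lower base rate.

Yes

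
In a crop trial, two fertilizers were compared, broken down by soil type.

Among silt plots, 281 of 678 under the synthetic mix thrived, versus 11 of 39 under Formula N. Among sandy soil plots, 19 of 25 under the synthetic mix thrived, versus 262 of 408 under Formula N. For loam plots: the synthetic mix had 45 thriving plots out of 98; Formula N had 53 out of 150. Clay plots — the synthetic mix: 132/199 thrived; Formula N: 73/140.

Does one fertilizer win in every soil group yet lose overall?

Yes

Silt: the synthetic mix 281/678 = 41.4%, Formula N 11/39 = 28.2% → the synthetic mix
Sandy soil: the synthetic mix 19/25 = 76.0%, Formula N 262/408 = 64.2% → the synthetic mix
Loam: the synthetic mix 45/98 = 45.9%, Formula N 53/150 = 35.3% → the synthetic mix
Clay: the synthetic mix 132/199 = 66.3%, Formula N 73/140 = 52.1% → the synthetic mix
Overall: the synthetic mix 477/1000 = 47.7%, Formula N 399/737 = 54.1% → Formula N
The synthetic mix wins each soil group but Formula N wins overall — the comparison reverses. The synthetic mix's plots skew toward silt, which has a lower base rate.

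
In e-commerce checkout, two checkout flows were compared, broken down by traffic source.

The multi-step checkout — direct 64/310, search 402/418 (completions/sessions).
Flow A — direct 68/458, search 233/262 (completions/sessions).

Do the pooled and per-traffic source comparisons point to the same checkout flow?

Yes

Direct: the multi-step checkout 64/310 = 20.6%, Flow A 68/458 = 14.8% → the multi-step checkout
Search: the multi-step checkout 402/418 = 96.2%, Flow A 233/262 = 88.9% → the multi-step checkout
Overall: the multi-step checkout 466/728 = 64.0%, Flow A 301/720 = 41.8% → the multi-step checkout
The multi-step checkout wins overall and in every traffic group — no reversal.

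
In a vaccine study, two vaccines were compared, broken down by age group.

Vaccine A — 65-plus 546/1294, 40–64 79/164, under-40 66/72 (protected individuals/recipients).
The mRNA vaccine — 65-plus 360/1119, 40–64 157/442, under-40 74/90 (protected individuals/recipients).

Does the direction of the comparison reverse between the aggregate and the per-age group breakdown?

No

65-plus: Vaccine A 546/1294 = 42.2%, the mRNA vaccine 360/1119 = 32.2% → Vaccine A
40–64: Vaccine A 79/164 = 48.2%, the mRNA vaccine 157/442 = 35.5% → Vaccine A
Under-40: Vaccine A 66/72 = 91.7%, the mRNA vaccine 74/90 = 82.2% → Vaccine A
Overall: Vaccine A 691/1530 = 45.2%, the mRNA vaccine 591/1651 = 35.8% → Vaccine A
Vaccine A wins overall and in every age group — no reversal.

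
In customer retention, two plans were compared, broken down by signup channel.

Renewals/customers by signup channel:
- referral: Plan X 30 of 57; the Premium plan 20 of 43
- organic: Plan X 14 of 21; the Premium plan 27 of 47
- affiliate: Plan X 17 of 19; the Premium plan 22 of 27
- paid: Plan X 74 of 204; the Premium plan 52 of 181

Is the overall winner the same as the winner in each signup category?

Yes

Referral: Plan X 30/57 = 52.6%, the Premium plan 20/43 = 46.5% → Plan X
Organic: Plan X 14/21 = 66.7%, the Premium plan 27/47 = 57.4% → Plan X
Affiliate: Plan X 17/19 = 89.5%, the Premium plan 22/27 = 81.5% → Plan X
Paid: Plan X 74/204 = 36.3%, the Premium plan 52/181 = 28.7% → Plan X
Overall: Plan X 135/301 = 44.9%, the Premium plan 121/298 = 40.6% → Plan X
Plan X wins overall and in every signup group — no reversal.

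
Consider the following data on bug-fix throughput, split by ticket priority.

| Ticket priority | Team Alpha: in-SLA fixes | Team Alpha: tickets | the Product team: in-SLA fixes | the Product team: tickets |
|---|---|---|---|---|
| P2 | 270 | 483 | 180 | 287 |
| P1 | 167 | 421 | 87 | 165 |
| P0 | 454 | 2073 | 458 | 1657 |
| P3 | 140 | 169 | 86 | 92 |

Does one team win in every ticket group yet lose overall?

No

P2: Team Alpha 270/483 = 55.9%, the Product team 180/287 = 62.7% → the Product team
P1: Team Alpha 167/421 = 39.7%, the Product team 87/165 = 52.7% → the Product team
P0: Team Alpha 454/2073 = 21.9%, the Product team 458/1657 = 27.6% → the Product team
P3: Team Alpha 140/169 = 82.8%, the Product team 86/92 = 93.5% → the Product team
Overall: Team Alpha 1031/3146 = 32.8%, the Product team 811/2201 = 36.8% → the Product team
The Product team wins overall and in every ticket group — no reversal.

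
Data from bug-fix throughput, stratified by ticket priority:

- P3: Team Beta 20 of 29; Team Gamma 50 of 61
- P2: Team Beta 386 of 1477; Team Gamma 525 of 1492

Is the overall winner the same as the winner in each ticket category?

P3: Team Beta 20/29 = 69.0%, Team Gamma 50/61 = 82.0% → Team Gamma
P2: Team Beta 386/1477 = 26.1%, Team Gamma 525/1492 = 35.2% → Team Gamma
Overall: Team Beta 406/1506 = 27.0%, Team Gamma 575/1553 = 37.0% → Team Gamma
Team Gamma wins overall and in every ticket group — no reversal.

Yes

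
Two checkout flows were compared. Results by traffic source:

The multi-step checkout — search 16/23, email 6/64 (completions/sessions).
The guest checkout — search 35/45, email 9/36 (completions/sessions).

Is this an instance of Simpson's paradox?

No

Search: the multi-step checkout 16/23 = 69.6%, the guest checkout 35/45 = 77.8% → the guest checkout
Email: the multi-step checkout 6/64 = 9.4%, the guest checkout 9/36 = 25.0% → the guest checkout
Overall: the multi-step checkout 22/87 = 25.3%, the guest checkout 44/81 = 54.3% → the guest checkout
The guest checkout wins overall and in every traffic group — no reversal.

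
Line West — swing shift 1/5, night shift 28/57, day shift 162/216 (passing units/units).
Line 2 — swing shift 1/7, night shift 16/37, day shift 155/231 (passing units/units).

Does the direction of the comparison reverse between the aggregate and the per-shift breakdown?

No

Swing shift: Line West 1/5 = 20.0%, Line 2 1/7 = 14.3% → Line West
Night shift: Line West 28/57 = 49.1%, Line 2 16/37 = 43.2% → Line West
Day shift: Line West 162/216 = 75.0%, Line 2 155/231 = 67.1% → Line West
Overall: Line West 191/278 = 68.7%, Line 2 172/275 = 62.5% → Line West
Line West wins overall and in every shift group — no reversal.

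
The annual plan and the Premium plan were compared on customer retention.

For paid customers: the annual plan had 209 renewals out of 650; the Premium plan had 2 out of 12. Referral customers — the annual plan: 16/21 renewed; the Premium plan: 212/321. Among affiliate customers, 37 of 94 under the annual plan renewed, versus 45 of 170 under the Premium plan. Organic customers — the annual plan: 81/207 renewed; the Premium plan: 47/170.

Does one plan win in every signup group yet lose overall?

Yes

Paid: the annual plan 209/650 = 32.2%, the Premium plan 2/12 = 16.7% → the annual plan
Referral: the annual plan 16/21 = 76.2%, the Premium plan 212/321 = 66.0% → the annual plan
Affiliate: the annual plan 37/94 = 39.4%, the Premium plan 45/170 = 26.5% → the annual plan
Organic: the annual plan 81/207 = 39.1%, the Premium plan 47/170 = 27.6% → the annual plan
Overall: the annual plan 343/972 = 35.3%, the Premium plan 306/673 = 45.5% → the Premium plan
The annual plan wins each signup group but the Premium plan wins overall — the comparison reverses. The annual plan's customers skew toward paid, which has a lower base rate.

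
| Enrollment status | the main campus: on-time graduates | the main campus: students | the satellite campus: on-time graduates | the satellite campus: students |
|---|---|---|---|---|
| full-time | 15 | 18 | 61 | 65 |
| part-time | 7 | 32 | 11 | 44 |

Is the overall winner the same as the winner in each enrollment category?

Full-time: the main campus 15/18 = 83.3%, the satellite campus 61/65 = 93.8% → the satellite campus
Part-time: the main campus 7/32 = 21.9%, the satellite campus 11/44 = 25.0% → the satellite campus
Overall: the main campus 22/50 = 44.0%, the satellite campus 72/109 = 66.1% → the satellite campus
The satellite campus wins overall and in every enrollment group — no reversal.

Yes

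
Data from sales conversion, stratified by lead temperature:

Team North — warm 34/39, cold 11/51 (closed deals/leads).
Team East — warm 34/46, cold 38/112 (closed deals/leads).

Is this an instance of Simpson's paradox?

No

Warm: Team North 34/39 = 87.2%, Team East 34/46 = 73.9% → Team North
Cold: Team North 11/51 = 21.6%, Team East 38/112 = 33.9% → Team East
Overall: Team North 45/90 = 50.0%, Team East 72/158 = 45.6% → Team North
Neither sweeps: Team North wins 1 of 2 groups, Team East wins 1. Team North wins overall but not every group — no Simpson reversal.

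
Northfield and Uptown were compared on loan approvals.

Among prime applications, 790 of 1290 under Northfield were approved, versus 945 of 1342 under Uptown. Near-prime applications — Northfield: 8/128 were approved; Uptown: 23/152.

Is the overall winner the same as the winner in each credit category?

Prime: Northfield 790/1290 = 61.2%, Uptown 945/1342 = 70.4% → Uptown
Near-prime: Northfield 8/128 = 6.2%, Uptown 23/152 = 15.1% → Uptown
Overall: Northfield 798/1418 = 56.3%, Uptown 968/1494 = 64.8% → Uptown
Uptown wins overall and in every credit group — no reversal.

Yes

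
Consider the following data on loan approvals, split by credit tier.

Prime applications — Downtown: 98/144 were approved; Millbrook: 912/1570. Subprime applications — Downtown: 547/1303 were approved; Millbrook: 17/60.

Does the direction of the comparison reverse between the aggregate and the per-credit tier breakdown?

Yes

Prime: Downtown 98/144 = 68.1%, Millbrook 912/1570 = 58.1% → Downtown
Subprime: Downtown 547/1303 = 42.0%, Millbrook 17/60 = 28.3% → Downtown
Overall: Downtown 645/1447 = 44.6%, Millbrook 929/1630 = 57.0% → Millbrook
Downtown wins each credit group but Millbrook wins overall — the comparison reverses. Downtown's applications skew toward subprime, which has a lower base rate.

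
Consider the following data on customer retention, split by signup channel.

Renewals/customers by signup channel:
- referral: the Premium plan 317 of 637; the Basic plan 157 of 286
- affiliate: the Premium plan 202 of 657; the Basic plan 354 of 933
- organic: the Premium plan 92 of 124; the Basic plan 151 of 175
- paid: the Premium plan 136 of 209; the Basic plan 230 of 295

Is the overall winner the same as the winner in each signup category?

Yes

Referral: the Premium plan 317/637 = 49.8%, the Basic plan 157/286 = 54.9% → the Basic plan
Affiliate: the Premium plan 202/657 = 30.7%, the Basic plan 354/933 = 37.9% → the Basic plan
Organic: the Premium plan 92/124 = 74.2%, the Basic plan 151/175 = 86.3% → the Basic plan
Paid: the Premium plan 136/209 = 65.1%, the Basic plan 230/295 = 78.0% → the Basic plan
Overall: the Premium plan 747/1627 = 45.9%, the Basic plan 892/1689 = 52.8% → the Basic plan
The Basic plan wins overall and in every signup group — no reversal.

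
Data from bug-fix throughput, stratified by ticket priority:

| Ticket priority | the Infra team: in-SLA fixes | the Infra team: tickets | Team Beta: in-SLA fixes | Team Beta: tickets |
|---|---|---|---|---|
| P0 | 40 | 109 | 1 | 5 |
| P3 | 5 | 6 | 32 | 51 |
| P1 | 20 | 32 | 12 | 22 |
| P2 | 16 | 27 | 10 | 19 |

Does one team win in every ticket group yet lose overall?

P0: the Infra team 40/109 = 36.7%, Team Beta 1/5 = 20.0% → the Infra team
P3: the Infra team 5/6 = 83.3%, Team Beta 32/51 = 62.7% → the Infra team
P1: the Infra team 20/32 = 62.5%, Team Beta 12/22 = 54.5% → the Infra team
P2: the Infra team 16/27 = 59.3%, Team Beta 10/19 = 52.6% → the Infra team
Overall: the Infra team 81/174 = 46.6%, Team Beta 55/97 = 56.7% → Team Beta
The Infra team wins each ticket group but Team Beta wins overall — the comparison reverses. The Infra team's tickets skew toward P0, which has a lower base rate.

Yes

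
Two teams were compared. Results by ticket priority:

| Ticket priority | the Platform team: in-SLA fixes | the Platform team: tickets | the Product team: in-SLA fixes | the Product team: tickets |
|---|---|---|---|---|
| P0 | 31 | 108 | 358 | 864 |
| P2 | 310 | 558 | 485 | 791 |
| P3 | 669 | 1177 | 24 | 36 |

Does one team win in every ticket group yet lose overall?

P0: the Platform team 31/108 = 28.7%, the Product team 358/864 = 41.4% → the Product team
P2: the Platform team 310/558 = 55.6%, the Product team 485/791 = 61.3% → the Product team
P3: the Platform team 669/1177 = 56.8%, the Product team 24/36 = 66.7% → the Product team
Overall: the Platform team 1010/1843 = 54.8%, the Product team 867/1691 = 51.3% → the Platform team
The Product team wins each ticket group but the Platform team wins overall — the comparison reverses. The Product team's tickets skew toward P0, which has a lower base rate.

Yes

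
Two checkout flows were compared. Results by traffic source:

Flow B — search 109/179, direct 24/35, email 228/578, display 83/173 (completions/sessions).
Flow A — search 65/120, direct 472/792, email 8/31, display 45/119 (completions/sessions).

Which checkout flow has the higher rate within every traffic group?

Flow B

Search: Flow B 109/179 = 60.9%, Flow A 65/120 = 54.2% → Flow B
Direct: Flow B 24/35 = 68.6%, Flow A 472/792 = 59.6% → Flow B
Email: Flow B 228/578 = 39.4%, Flow A 8/31 = 25.8% → Flow B
Display: Flow B 83/173 = 48.0%, Flow A 45/119 = 37.8% → Flow B
Flow B has the higher rate in all 4 groups.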